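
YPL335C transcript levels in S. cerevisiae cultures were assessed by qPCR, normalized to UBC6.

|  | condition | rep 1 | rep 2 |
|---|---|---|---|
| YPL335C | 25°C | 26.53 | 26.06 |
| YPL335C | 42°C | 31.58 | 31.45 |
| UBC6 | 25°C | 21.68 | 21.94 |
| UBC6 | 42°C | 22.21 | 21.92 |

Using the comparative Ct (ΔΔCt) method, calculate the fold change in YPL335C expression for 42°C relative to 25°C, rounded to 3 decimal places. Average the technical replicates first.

Mean Ct: YPL335C 25°C 26.295; YPL335C 42°C 31.515; UBC6 25°C 21.810; UBC6 42°C 22.065
ΔCt(25°C) = 26.295 − 21.810 = 4.485
ΔCt(42°C) = 31.515 − 22.065 = 9.450
ΔΔCt = 9.450 − 4.485 = 4.965
Fold change = 2^(−4.965) = 0.0320

0.032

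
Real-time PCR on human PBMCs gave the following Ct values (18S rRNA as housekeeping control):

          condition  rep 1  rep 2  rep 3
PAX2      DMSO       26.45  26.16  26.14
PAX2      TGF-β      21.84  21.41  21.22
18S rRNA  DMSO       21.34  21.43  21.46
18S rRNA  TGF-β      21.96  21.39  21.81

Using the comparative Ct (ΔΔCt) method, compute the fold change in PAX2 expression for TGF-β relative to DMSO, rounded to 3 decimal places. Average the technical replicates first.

Mean Ct: PAX2 DMSO 26.250; PAX2 TGF-β 21.490; 18S rRNA DMSO 21.410; 18S rRNA TGF-β 21.720
ΔCt(DMSO) = 26.250 − 21.410 = 4.840
ΔCt(TGF-β) = 21.490 − 21.720 = -0.230
ΔΔCt = -0.230 − 4.840 = -5.070
Fold change = 2^(−(-5.070)) = 2^5.070 = 33.5909

33.591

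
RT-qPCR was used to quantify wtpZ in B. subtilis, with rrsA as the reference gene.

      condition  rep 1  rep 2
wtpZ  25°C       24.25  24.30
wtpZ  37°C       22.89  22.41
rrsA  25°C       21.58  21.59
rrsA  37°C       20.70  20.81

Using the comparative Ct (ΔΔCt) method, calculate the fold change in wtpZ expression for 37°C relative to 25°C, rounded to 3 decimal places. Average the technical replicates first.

1.735

Mean Ct: wtpZ 25°C 24.275; wtpZ 37°C 22.650; rrsA 25°C 21.585; rrsA 37°C 20.755
ΔCt(25°C) = 24.275 − 21.585 = 2.690
ΔCt(37°C) = 22.650 − 20.755 = 1.895
ΔΔCt = 1.895 − 2.690 = -0.795
Fold change = 2^(−(-0.795)) = 2^0.795 = 1.7351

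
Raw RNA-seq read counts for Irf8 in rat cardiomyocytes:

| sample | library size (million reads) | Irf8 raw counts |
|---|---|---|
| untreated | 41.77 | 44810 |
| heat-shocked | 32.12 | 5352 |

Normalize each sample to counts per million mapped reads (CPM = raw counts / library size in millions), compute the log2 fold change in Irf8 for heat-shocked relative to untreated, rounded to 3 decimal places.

CPM(untreated) = 44810 / 41.77 = 1072.7795
CPM(heat-shocked) = 5352 / 32.12 = 166.6252
Fold change = 166.6252 / 1072.7795 = 0.15532
log2(0.15532) = -2.6867

-2.687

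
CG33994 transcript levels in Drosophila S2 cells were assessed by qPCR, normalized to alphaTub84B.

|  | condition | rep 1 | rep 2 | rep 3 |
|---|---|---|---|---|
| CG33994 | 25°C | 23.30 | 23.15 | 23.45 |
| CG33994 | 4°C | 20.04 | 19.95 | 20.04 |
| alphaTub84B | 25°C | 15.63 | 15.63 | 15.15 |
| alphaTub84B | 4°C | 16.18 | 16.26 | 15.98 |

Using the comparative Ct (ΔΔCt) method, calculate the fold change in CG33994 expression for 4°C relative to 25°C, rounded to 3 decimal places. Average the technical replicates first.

15.562

Mean Ct: CG33994 25°C 23.300; CG33994 4°C 20.010; alphaTub84B 25°C 15.470; alphaTub84B 4°C 16.140
ΔCt(25°C) = 23.300 − 15.470 = 7.830
ΔCt(4°C) = 20.010 − 16.140 = 3.870
ΔΔCt = 3.870 − 7.830 = -3.960
Fold change = 2^(−(-3.960)) = 2^3.960 = 15.5625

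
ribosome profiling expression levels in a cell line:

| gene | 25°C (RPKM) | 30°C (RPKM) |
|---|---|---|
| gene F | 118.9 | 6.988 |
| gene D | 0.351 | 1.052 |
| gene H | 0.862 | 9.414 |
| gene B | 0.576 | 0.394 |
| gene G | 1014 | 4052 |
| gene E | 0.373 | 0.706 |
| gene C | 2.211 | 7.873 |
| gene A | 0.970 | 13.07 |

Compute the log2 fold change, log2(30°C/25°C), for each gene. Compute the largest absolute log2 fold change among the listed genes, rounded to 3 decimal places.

log2(6.988/118.9) = -4.089  (gene F)
log2(1.052/0.351) = 1.584  (gene D)
log2(9.414/0.862) = 3.449  (gene H)
log2(0.394/0.576) = -0.548  (gene B)
log2(4052/1014) = 1.999  (gene G)
log2(0.706/0.373) = 0.920  (gene E)
log2(7.873/2.211) = 1.832  (gene C)
log2(13.07/0.970) = 3.752  (gene A)
The largest magnitude belongs to gene F.

4.089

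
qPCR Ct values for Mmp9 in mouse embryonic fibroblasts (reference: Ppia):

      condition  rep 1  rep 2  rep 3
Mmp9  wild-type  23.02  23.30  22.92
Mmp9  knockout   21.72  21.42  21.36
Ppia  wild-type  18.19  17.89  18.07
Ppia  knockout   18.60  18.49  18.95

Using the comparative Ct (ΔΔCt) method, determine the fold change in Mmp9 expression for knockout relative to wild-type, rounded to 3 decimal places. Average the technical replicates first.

Mean Ct: Mmp9 wild-type 23.080; Mmp9 knockout 21.500; Ppia wild-type 18.050; Ppia knockout 18.680
ΔCt(wild-type) = 23.080 − 18.050 = 5.030
ΔCt(knockout) = 21.500 − 18.680 = 2.820
ΔΔCt = 2.820 − 5.030 = -2.210
Fold change = 2^(−(-2.210)) = 2^2.210 = 4.6268

4.627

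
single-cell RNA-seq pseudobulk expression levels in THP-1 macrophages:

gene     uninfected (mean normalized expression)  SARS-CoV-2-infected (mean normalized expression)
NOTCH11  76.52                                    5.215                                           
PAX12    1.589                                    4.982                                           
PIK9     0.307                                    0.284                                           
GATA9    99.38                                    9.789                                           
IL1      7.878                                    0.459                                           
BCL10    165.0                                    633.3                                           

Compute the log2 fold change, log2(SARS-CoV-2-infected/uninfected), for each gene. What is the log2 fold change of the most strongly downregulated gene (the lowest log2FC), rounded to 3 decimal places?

log2(5.215/76.52) = -3.875  (NOTCH11)
log2(4.982/1.589) = 1.649  (PAX12)
log2(0.284/0.307) = -0.112  (PIK9)
log2(9.789/99.38) = -3.344  (GATA9)
log2(0.459/7.878) = -4.101  (IL1)
log2(633.3/165.0) = 1.940  (BCL10)
IL1 is most strongly downregulated.

-4.101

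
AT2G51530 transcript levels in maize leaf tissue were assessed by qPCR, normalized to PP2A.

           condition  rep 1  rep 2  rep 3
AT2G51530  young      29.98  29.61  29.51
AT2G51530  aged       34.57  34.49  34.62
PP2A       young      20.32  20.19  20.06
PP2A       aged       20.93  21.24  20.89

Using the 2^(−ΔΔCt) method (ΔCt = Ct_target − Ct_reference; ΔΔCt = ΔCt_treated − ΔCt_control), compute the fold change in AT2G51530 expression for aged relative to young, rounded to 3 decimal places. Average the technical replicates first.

0.061

Mean Ct: AT2G51530 young 29.700; AT2G51530 aged 34.560; PP2A young 20.190; PP2A aged 21.020
ΔCt(young) = 29.700 − 20.190 = 9.510
ΔCt(aged) = 34.560 − 21.020 = 13.540
ΔΔCt = 13.540 − 9.510 = 4.030
Fold change = 2^(−4.030) = 0.0612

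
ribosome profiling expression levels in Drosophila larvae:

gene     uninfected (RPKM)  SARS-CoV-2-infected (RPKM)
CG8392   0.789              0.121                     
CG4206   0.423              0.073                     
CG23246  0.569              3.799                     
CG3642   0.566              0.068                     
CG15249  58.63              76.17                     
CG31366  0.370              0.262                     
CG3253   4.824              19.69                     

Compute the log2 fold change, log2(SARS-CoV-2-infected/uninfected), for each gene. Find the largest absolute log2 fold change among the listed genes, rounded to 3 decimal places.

3.057

log2(0.121/0.789) = -2.705  (CG8392)
log2(0.073/0.423) = -2.535  (CG4206)
log2(3.799/0.569) = 2.739  (CG23246)
log2(0.068/0.566) = -3.057  (CG3642)
log2(76.17/58.63) = 0.378  (CG15249)
log2(0.262/0.370) = -0.498  (CG31366)
log2(19.69/4.824) = 2.029  (CG3253)
The largest magnitude belongs to CG3642.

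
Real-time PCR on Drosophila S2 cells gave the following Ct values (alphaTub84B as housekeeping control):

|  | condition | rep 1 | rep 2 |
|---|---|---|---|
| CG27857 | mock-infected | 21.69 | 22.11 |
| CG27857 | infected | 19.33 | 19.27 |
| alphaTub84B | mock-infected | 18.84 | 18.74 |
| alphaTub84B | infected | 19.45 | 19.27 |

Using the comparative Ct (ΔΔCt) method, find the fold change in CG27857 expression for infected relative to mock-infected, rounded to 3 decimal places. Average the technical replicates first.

9.000

Mean Ct: CG27857 mock-infected 21.900; CG27857 infected 19.300; alphaTub84B mock-infected 18.790; alphaTub84B infected 19.360
ΔCt(mock-infected) = 21.900 − 18.790 = 3.110
ΔCt(infected) = 19.300 − 19.360 = -0.060
ΔΔCt = -0.060 − 3.110 = -3.170
Fold change = 2^(−(-3.170)) = 2^3.170 = 9.0005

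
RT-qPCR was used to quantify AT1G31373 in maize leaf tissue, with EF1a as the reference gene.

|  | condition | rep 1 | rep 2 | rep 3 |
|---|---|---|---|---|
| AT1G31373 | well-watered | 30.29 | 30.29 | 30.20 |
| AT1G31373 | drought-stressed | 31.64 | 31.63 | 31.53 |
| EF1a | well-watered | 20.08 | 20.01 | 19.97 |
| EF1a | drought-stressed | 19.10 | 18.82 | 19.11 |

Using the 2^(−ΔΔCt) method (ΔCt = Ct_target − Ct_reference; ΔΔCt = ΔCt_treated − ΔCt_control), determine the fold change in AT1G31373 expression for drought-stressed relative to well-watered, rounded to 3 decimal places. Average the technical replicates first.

Mean Ct: AT1G31373 well-watered 30.260; AT1G31373 drought-stressed 31.600; EF1a well-watered 20.020; EF1a drought-stressed 19.010
ΔCt(well-watered) = 30.260 − 20.020 = 10.240
ΔCt(drought-stressed) = 31.600 − 19.010 = 12.590
ΔΔCt = 12.590 − 10.240 = 2.350
Fold change = 2^(−2.350) = 0.1961

0.196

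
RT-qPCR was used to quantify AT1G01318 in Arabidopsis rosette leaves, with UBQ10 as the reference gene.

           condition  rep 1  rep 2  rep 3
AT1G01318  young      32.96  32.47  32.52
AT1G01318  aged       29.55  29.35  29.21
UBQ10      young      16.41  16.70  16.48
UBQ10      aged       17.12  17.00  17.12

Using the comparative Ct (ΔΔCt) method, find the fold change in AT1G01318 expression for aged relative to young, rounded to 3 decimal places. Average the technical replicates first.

Mean Ct: AT1G01318 young 32.650; AT1G01318 aged 29.370; UBQ10 young 16.530; UBQ10 aged 17.080
ΔCt(young) = 32.650 − 16.530 = 16.120
ΔCt(aged) = 29.370 − 17.080 = 12.290
ΔΔCt = 12.290 − 16.120 = -3.830
Fold change = 2^(−(-3.830)) = 2^3.830 = 14.2215

14.221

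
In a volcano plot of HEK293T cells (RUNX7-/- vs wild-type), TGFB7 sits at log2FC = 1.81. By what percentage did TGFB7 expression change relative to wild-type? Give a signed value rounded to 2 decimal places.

Fold change = 2^(1.81) = 3.5064
Percent change = (FC − 1) × 100% = (3.5064 − 1) × 100 = 250.64%

250.64%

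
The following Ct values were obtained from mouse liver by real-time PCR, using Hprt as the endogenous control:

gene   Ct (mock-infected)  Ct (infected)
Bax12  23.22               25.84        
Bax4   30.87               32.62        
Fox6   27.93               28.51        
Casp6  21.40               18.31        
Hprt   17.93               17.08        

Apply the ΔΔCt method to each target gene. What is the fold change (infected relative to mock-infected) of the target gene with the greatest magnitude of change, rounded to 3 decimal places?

Bax12: ΔΔCt = (25.84−17.08) − (23.22−17.93) = 8.76 − 5.29 = 3.47; fold change = 2^-3.47 = 0.090
Bax4: ΔΔCt = (32.62−17.08) − (30.87−17.93) = 15.54 − 12.94 = 2.60; fold change = 2^-2.60 = 0.165
Fox6: ΔΔCt = (28.51−17.08) − (27.93−17.93) = 11.43 − 10.00 = 1.43; fold change = 2^-1.43 = 0.371
Casp6: ΔΔCt = (18.31−17.08) − (21.40−17.93) = 1.23 − 3.47 = -2.24; fold change = 2^2.24 = 4.724
Bax12 has the largest |ΔΔCt| = 3.47.

0.090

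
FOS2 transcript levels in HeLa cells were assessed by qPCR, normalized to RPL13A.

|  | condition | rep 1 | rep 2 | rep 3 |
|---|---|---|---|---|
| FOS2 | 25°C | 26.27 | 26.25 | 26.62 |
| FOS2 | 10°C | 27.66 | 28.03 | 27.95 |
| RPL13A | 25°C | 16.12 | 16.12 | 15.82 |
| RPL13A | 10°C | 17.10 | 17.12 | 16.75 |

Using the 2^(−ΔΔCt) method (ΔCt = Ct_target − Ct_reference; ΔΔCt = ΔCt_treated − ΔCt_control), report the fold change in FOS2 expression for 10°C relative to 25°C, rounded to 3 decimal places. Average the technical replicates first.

0.693

Mean Ct: FOS2 25°C 26.380; FOS2 10°C 27.880; RPL13A 25°C 16.020; RPL13A 10°C 16.990
ΔCt(25°C) = 26.380 − 16.020 = 10.360
ΔCt(10°C) = 27.880 − 16.990 = 10.890
ΔΔCt = 10.890 − 10.360 = 0.530
Fold change = 2^(−0.530) = 0.6926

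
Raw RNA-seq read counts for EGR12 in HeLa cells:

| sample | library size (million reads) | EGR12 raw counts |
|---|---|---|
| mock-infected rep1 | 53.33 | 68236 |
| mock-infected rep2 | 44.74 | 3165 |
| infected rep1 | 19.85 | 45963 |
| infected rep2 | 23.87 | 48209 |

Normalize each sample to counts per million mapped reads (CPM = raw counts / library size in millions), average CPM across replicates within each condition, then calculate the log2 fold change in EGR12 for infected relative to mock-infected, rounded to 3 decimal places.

CPM(mock-infected rep1) = 68236 / 53.33 = 1279.5050
CPM(mock-infected rep2) = 3165 / 44.74 = 70.7421
CPM(infected rep1) = 45963 / 19.85 = 2315.5164
CPM(infected rep2) = 48209 / 23.87 = 2019.6481
mean CPM(mock-infected) = 675.1235; mean CPM(infected) = 2167.5822
Fold change = 2167.5822 / 675.1235 = 3.21065
log2(3.21065) = 1.6829

1.683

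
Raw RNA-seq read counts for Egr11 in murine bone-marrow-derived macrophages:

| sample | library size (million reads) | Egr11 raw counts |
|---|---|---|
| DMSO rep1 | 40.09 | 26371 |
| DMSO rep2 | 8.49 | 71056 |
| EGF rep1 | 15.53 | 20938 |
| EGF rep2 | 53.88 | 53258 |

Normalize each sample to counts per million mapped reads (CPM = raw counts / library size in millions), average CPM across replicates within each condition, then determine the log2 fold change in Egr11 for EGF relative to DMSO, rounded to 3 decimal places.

CPM(DMSO rep1) = 26371 / 40.09 = 657.7950
CPM(DMSO rep2) = 71056 / 8.49 = 8369.3757
CPM(EGF rep1) = 20938 / 15.53 = 1348.2292
CPM(EGF rep2) = 53258 / 53.88 = 988.4558
mean CPM(DMSO) = 4513.5853; mean CPM(EGF) = 1168.3425
Fold change = 1168.3425 / 4513.5853 = 0.25885
log2(0.25885) = -1.9498

-1.950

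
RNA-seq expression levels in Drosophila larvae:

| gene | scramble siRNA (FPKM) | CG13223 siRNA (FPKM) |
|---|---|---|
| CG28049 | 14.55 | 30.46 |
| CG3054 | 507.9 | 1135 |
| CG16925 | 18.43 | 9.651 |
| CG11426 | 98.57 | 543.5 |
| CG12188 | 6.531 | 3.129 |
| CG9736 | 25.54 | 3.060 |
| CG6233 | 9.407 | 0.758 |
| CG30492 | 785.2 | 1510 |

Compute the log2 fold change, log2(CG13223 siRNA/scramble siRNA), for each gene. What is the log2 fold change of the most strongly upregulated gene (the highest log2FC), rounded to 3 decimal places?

2.463

log2(30.46/14.55) = 1.066  (CG28049)
log2(1135/507.9) = 1.160  (CG3054)
log2(9.651/18.43) = -0.933  (CG16925)
log2(543.5/98.57) = 2.463  (CG11426)
log2(3.129/6.531) = -1.062  (CG12188)
log2(3.060/25.54) = -3.061  (CG9736)
log2(0.758/9.407) = -3.633  (CG6233)
log2(1510/785.2) = 0.943  (CG30492)
CG11426 is most strongly upregulated.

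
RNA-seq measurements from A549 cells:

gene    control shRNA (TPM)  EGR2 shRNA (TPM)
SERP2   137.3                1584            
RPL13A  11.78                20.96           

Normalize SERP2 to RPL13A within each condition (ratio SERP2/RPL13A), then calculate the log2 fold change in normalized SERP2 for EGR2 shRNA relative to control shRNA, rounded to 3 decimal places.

SERP2/RPL13A (control shRNA) = 137.3 / 11.78 = 11.655
SERP2/RPL13A (EGR2 shRNA) = 1584 / 20.96 = 75.573
Fold change = 75.573 / 11.655 = 6.4839
log2(6.4839) = 2.6969

2.697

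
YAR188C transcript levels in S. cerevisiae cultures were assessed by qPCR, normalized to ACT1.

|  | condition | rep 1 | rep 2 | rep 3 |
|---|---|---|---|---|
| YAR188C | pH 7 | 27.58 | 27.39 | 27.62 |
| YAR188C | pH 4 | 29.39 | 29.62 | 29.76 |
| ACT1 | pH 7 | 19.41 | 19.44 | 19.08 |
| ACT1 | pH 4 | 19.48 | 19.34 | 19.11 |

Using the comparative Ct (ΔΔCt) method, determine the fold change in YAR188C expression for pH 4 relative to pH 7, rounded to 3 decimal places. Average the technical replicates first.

Mean Ct: YAR188C pH 7 27.530; YAR188C pH 4 29.590; ACT1 pH 7 19.310; ACT1 pH 4 19.310
ΔCt(pH 7) = 27.530 − 19.310 = 8.220
ΔCt(pH 4) = 29.590 − 19.310 = 10.280
ΔΔCt = 10.280 − 8.220 = 2.060
Fold change = 2^(−2.060) = 0.2398

0.240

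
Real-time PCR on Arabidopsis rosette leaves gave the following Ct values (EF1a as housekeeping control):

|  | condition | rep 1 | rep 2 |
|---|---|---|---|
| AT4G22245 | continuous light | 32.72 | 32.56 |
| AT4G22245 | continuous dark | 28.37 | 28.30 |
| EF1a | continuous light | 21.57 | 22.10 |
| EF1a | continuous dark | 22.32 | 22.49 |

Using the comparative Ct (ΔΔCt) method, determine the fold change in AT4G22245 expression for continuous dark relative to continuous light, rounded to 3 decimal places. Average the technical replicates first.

29.344

Mean Ct: AT4G22245 continuous light 32.640; AT4G22245 continuous dark 28.335; EF1a continuous light 21.835; EF1a continuous dark 22.405
ΔCt(continuous light) = 32.640 − 21.835 = 10.805
ΔCt(continuous dark) = 28.335 − 22.405 = 5.930
ΔΔCt = 5.930 − 10.805 = -4.875
Fold change = 2^(−(-4.875)) = 2^4.875 = 29.3441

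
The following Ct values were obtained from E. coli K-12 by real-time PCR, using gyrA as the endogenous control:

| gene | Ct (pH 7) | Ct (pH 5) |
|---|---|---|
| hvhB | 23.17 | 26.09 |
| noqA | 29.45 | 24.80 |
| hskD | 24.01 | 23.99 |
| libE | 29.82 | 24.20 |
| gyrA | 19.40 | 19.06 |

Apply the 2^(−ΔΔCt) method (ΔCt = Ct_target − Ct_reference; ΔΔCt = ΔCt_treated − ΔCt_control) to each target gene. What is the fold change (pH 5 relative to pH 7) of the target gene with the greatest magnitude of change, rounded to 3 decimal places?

hvhB: ΔΔCt = (26.09−19.06) − (23.17−19.40) = 7.03 − 3.77 = 3.26; fold change = 2^-3.26 = 0.104
noqA: ΔΔCt = (24.80−19.06) − (29.45−19.40) = 5.74 − 10.05 = -4.31; fold change = 2^4.31 = 19.835
hskD: ΔΔCt = (23.99−19.06) − (24.01−19.40) = 4.93 − 4.61 = 0.32; fold change = 2^-0.32 = 0.801
libE: ΔΔCt = (24.20−19.06) − (29.82−19.40) = 5.14 − 10.42 = -5.28; fold change = 2^5.28 = 38.854
libE has the largest |ΔΔCt| = 5.28.

38.854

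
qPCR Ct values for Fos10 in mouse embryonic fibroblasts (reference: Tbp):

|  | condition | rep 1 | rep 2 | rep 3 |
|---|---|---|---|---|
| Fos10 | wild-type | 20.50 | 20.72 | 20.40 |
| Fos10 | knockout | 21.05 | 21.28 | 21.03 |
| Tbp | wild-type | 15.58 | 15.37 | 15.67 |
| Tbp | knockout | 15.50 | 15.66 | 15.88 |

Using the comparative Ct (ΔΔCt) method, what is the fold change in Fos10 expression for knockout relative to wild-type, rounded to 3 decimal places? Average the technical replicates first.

0.737

Mean Ct: Fos10 wild-type 20.540; Fos10 knockout 21.120; Tbp wild-type 15.540; Tbp knockout 15.680
ΔCt(wild-type) = 20.540 − 15.540 = 5.000
ΔCt(knockout) = 21.120 − 15.680 = 5.440
ΔΔCt = 5.440 − 5.000 = 0.440
Fold change = 2^(−0.440) = 0.7371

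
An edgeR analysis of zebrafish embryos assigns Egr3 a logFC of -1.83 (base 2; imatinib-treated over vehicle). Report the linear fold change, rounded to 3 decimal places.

Fold change = 2^(-1.83) = 0.2813

0.281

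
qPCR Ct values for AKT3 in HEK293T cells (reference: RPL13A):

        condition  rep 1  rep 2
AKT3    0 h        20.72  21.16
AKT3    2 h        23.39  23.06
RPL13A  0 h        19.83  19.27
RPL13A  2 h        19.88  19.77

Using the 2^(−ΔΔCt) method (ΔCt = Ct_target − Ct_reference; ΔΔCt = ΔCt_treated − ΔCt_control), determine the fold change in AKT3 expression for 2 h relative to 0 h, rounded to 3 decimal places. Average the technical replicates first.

Mean Ct: AKT3 0 h 20.940; AKT3 2 h 23.225; RPL13A 0 h 19.550; RPL13A 2 h 19.825
ΔCt(0 h) = 20.940 − 19.550 = 1.390
ΔCt(2 h) = 23.225 − 19.825 = 3.400
ΔΔCt = 3.400 − 1.390 = 2.010
Fold change = 2^(−2.010) = 0.2483

0.248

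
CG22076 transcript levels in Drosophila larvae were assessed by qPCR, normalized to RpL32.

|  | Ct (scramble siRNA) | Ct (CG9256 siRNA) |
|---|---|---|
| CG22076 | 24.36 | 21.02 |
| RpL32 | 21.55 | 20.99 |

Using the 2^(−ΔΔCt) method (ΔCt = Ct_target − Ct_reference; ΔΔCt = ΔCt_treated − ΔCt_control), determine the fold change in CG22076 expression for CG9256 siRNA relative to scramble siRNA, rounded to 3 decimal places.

ΔCt(scramble siRNA) = 24.360 − 21.550 = 2.810
ΔCt(CG9256 siRNA) = 21.020 − 20.990 = 0.030
ΔΔCt = 0.030 − 2.810 = -2.780
Fold change = 2^(−(-2.780)) = 2^2.780 = 6.8685

6.869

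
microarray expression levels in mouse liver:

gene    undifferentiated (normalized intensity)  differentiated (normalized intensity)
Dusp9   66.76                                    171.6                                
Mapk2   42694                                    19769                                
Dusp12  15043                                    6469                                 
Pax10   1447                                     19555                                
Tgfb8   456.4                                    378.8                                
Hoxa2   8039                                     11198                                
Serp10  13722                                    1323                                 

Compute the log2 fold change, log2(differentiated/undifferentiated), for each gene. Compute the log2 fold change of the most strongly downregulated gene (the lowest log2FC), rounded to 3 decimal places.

-3.375

log2(171.6/66.76) = 1.362  (Dusp9)
log2(19769/42694) = -1.111  (Mapk2)
log2(6469/15043) = -1.217  (Dusp12)
log2(19555/1447) = 3.756  (Pax10)
log2(378.8/456.4) = -0.269  (Tgfb8)
log2(11198/8039) = 0.478  (Hoxa2)
log2(1323/13722) = -3.375  (Serp10)
Serp10 is most strongly downregulated.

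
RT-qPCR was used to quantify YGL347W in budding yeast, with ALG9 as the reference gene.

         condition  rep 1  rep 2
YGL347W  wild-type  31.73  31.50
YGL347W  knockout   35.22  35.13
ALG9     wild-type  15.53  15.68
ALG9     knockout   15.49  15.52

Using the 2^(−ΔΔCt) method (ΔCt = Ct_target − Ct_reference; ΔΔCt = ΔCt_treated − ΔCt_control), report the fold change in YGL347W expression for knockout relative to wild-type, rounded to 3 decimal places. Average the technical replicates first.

Mean Ct: YGL347W wild-type 31.615; YGL347W knockout 35.175; ALG9 wild-type 15.605; ALG9 knockout 15.505
ΔCt(wild-type) = 31.615 − 15.605 = 16.010
ΔCt(knockout) = 35.175 − 15.505 = 19.670
ΔΔCt = 19.670 − 16.010 = 3.660
Fold change = 2^(−3.660) = 0.0791

0.079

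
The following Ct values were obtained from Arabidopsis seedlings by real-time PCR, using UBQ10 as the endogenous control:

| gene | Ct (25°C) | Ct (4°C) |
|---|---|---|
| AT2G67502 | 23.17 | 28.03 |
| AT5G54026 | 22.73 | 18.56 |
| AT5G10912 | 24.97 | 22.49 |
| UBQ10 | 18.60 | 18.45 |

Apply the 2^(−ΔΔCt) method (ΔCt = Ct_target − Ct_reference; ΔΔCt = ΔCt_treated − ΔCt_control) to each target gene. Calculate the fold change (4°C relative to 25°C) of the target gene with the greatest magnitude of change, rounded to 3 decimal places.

AT2G67502: ΔΔCt = (28.03−18.45) − (23.17−18.60) = 9.58 − 4.57 = 5.01; fold change = 2^-5.01 = 0.031
AT5G54026: ΔΔCt = (18.56−18.45) − (22.73−18.60) = 0.11 − 4.13 = -4.02; fold change = 2^4.02 = 16.223
AT5G10912: ΔΔCt = (22.49−18.45) − (24.97−18.60) = 4.04 − 6.37 = -2.33; fold change = 2^2.33 = 5.028
AT2G67502 has the largest |ΔΔCt| = 5.01.

0.031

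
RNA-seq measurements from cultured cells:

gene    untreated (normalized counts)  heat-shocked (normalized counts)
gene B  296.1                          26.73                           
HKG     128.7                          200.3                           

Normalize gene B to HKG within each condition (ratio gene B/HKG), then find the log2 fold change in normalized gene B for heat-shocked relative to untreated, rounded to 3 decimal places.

gene B/HKG (untreated) = 296.1 / 128.7 = 2.3007
gene B/HKG (heat-shocked) = 26.73 / 200.3 = 0.13345
Fold change = 0.13345 / 2.3007 = 0.0580
log2(0.0580) = -4.1077

-4.108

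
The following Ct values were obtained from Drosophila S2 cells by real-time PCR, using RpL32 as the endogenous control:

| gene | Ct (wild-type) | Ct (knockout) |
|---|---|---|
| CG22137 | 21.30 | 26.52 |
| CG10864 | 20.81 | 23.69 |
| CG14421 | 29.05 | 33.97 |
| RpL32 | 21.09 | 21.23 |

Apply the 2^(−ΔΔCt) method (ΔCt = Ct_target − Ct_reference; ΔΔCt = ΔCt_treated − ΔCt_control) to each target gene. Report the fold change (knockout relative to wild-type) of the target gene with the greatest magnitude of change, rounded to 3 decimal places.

0.030

CG22137: ΔΔCt = (26.52−21.23) − (21.30−21.09) = 5.29 − 0.21 = 5.08; fold change = 2^-5.08 = 0.030
CG10864: ΔΔCt = (23.69−21.23) − (20.81−21.09) = 2.46 − (-0.28) = 2.74; fold change = 2^-2.74 = 0.150
CG14421: ΔΔCt = (33.97−21.23) − (29.05−21.09) = 12.74 − 7.96 = 4.78; fold change = 2^-4.78 = 0.036
CG22137 has the largest |ΔΔCt| = 5.08.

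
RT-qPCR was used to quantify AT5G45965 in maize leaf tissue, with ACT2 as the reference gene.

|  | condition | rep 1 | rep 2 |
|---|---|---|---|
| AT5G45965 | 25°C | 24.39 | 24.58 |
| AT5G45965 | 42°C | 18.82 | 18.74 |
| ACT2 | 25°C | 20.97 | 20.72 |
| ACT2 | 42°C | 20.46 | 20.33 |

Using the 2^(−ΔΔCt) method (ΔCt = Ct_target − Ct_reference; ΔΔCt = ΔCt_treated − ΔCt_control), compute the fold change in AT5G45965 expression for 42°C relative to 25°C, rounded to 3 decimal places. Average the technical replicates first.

38.187

Mean Ct: AT5G45965 25°C 24.485; AT5G45965 42°C 18.780; ACT2 25°C 20.845; ACT2 42°C 20.395
ΔCt(25°C) = 24.485 − 20.845 = 3.640
ΔCt(42°C) = 18.780 − 20.395 = -1.615
ΔΔCt = -1.615 − 3.640 = -5.255
Fold change = 2^(−(-5.255)) = 2^5.255 = 38.1867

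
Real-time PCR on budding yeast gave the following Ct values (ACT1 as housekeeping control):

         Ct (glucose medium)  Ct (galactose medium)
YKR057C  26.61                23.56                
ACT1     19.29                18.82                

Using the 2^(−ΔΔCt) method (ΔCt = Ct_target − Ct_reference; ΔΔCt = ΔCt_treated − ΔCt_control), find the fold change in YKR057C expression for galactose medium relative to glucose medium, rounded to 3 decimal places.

5.979

ΔCt(glucose medium) = 26.610 − 19.290 = 7.320
ΔCt(galactose medium) = 23.560 − 18.820 = 4.740
ΔΔCt = 4.740 − 7.320 = -2.580
Fold change = 2^(−(-2.580)) = 2^2.580 = 5.9794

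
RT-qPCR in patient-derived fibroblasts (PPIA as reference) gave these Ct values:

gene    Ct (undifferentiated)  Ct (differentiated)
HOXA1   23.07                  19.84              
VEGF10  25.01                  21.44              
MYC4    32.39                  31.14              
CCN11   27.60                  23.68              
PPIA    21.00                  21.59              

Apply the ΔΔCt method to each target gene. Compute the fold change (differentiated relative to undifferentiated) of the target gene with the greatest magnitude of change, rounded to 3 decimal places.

HOXA1: ΔΔCt = (19.84−21.59) − (23.07−21.00) = -1.75 − 2.07 = -3.82; fold change = 2^3.82 = 14.123
VEGF10: ΔΔCt = (21.44−21.59) − (25.01−21.00) = -0.15 − 4.01 = -4.16; fold change = 2^4.16 = 17.877
MYC4: ΔΔCt = (31.14−21.59) − (32.39−21.00) = 9.55 − 11.39 = -1.84; fold change = 2^1.84 = 3.580
CCN11: ΔΔCt = (23.68−21.59) − (27.60−21.00) = 2.09 − 6.60 = -4.51; fold change = 2^4.51 = 22.785
CCN11 has the largest |ΔΔCt| = 4.51.

22.785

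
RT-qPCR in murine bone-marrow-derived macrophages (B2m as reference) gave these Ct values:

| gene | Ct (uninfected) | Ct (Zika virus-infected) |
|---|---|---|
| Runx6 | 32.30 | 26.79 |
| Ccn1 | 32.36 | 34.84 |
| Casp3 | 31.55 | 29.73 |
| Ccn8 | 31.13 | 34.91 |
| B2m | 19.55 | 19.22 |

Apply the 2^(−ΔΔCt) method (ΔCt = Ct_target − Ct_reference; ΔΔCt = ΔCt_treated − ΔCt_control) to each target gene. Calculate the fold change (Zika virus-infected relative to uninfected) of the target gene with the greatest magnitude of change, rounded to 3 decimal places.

Runx6: ΔΔCt = (26.79−19.22) − (32.30−19.55) = 7.57 − 12.75 = -5.18; fold change = 2^5.18 = 36.252
Ccn1: ΔΔCt = (34.84−19.22) − (32.36−19.55) = 15.62 − 12.81 = 2.81; fold change = 2^-2.81 = 0.143
Casp3: ΔΔCt = (29.73−19.22) − (31.55−19.55) = 10.51 − 12.00 = -1.49; fold change = 2^1.49 = 2.809
Ccn8: ΔΔCt = (34.91−19.22) − (31.13−19.55) = 15.69 − 11.58 = 4.11; fold change = 2^-4.11 = 0.058
Runx6 has the largest |ΔΔCt| = 5.18.

36.252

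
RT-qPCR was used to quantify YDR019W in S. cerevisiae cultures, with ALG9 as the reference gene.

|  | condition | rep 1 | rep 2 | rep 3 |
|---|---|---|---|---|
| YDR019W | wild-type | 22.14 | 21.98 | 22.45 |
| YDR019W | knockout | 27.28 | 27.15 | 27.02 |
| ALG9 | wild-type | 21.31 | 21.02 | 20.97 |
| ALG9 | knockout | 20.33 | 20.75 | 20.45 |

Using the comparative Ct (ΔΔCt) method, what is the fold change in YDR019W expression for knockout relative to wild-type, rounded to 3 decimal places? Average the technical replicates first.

Mean Ct: YDR019W wild-type 22.190; YDR019W knockout 27.150; ALG9 wild-type 21.100; ALG9 knockout 20.510
ΔCt(wild-type) = 22.190 − 21.100 = 1.090
ΔCt(knockout) = 27.150 − 20.510 = 6.640
ΔΔCt = 6.640 − 1.090 = 5.550
Fold change = 2^(−5.550) = 0.0213

0.021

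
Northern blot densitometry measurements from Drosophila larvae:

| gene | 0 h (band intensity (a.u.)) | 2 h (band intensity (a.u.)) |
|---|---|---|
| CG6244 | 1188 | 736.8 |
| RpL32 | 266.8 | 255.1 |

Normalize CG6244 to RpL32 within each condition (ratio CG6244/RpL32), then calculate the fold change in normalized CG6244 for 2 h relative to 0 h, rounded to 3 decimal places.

0.649

CG6244/RpL32 (0 h) = 1188 / 266.8 = 4.4528
CG6244/RpL32 (2 h) = 736.8 / 255.1 = 2.8883
Fold change = 2.8883 / 4.4528 = 0.6486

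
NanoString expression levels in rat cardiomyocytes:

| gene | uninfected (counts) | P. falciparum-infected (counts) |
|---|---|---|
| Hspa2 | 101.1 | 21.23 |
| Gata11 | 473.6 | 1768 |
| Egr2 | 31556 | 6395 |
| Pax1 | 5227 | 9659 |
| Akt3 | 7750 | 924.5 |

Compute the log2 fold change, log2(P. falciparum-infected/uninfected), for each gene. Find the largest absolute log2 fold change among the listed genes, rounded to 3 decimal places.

log2(21.23/101.1) = -2.252  (Hspa2)
log2(1768/473.6) = 1.900  (Gata11)
log2(6395/31556) = -2.303  (Egr2)
log2(9659/5227) = 0.886  (Pax1)
log2(924.5/7750) = -3.067  (Akt3)
The largest magnitude belongs to Akt3.

3.067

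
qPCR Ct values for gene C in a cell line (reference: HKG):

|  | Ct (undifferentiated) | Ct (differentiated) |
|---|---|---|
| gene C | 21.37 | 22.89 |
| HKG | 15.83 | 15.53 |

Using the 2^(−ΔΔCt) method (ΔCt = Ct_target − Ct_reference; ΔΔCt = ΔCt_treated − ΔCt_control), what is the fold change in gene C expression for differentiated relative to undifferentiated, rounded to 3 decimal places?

0.283

ΔCt(undifferentiated) = 21.370 − 15.830 = 5.540
ΔCt(differentiated) = 22.890 − 15.530 = 7.360
ΔΔCt = 7.360 − 5.540 = 1.820
Fold change = 2^(−1.820) = 0.2832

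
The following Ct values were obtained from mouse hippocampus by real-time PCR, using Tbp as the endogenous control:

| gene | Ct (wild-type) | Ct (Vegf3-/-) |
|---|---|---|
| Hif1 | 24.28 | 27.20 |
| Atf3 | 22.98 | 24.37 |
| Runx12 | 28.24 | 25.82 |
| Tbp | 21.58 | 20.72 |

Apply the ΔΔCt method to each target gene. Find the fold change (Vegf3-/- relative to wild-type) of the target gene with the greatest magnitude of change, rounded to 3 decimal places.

Hif1: ΔΔCt = (27.20−20.72) − (24.28−21.58) = 6.48 − 2.70 = 3.78; fold change = 2^-3.78 = 0.073
Atf3: ΔΔCt = (24.37−20.72) − (22.98−21.58) = 3.65 − 1.40 = 2.25; fold change = 2^-2.25 = 0.210
Runx12: ΔΔCt = (25.82−20.72) − (28.24−21.58) = 5.10 − 6.66 = -1.56; fold change = 2^1.56 = 2.949
Hif1 has the largest |ΔΔCt| = 3.78.

0.073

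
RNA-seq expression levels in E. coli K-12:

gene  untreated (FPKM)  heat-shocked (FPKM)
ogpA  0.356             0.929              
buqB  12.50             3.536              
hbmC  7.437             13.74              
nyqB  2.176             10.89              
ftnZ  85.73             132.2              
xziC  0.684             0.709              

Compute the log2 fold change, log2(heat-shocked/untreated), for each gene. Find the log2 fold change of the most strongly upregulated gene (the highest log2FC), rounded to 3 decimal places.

log2(0.929/0.356) = 1.384  (ogpA)
log2(3.536/12.50) = -1.822  (buqB)
log2(13.74/7.437) = 0.886  (hbmC)
log2(10.89/2.176) = 2.323  (nyqB)
log2(132.2/85.73) = 0.625  (ftnZ)
log2(0.709/0.684) = 0.052  (xziC)
nyqB is most strongly upregulated.

2.323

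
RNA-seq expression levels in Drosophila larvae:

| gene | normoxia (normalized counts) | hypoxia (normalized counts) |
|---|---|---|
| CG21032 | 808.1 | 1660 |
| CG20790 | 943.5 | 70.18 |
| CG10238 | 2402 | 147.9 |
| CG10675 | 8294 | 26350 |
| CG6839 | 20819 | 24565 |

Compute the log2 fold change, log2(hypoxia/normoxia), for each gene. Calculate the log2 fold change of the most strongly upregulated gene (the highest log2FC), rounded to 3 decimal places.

log2(1660/808.1) = 1.039  (CG21032)
log2(70.18/943.5) = -3.749  (CG20790)
log2(147.9/2402) = -4.022  (CG10238)
log2(26350/8294) = 1.668  (CG10675)
log2(24565/20819) = 0.239  (CG6839)
CG10675 is most strongly upregulated.

1.668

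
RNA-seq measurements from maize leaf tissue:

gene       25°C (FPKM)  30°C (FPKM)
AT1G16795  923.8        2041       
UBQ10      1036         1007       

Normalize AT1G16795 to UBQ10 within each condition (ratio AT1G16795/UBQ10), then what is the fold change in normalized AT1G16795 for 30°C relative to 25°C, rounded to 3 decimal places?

2.273

AT1G16795/UBQ10 (25°C) = 923.8 / 1036 = 0.8917
AT1G16795/UBQ10 (30°C) = 2041 / 1007 = 2.0268
Fold change = 2.0268 / 0.8917 = 2.2730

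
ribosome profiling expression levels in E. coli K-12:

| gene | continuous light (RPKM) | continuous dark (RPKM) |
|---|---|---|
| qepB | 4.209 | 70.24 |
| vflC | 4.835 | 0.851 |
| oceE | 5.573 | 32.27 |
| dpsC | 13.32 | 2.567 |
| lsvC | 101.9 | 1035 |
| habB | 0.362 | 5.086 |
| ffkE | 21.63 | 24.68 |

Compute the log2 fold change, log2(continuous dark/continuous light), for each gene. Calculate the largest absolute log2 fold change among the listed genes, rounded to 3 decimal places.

log2(70.24/4.209) = 4.061  (qepB)
log2(0.851/4.835) = -2.506  (vflC)
log2(32.27/5.573) = 2.534  (oceE)
log2(2.567/13.32) = -2.375  (dpsC)
log2(1035/101.9) = 3.344  (lsvC)
log2(5.086/0.362) = 3.812  (habB)
log2(24.68/21.63) = 0.190  (ffkE)
The largest magnitude belongs to qepB.

4.061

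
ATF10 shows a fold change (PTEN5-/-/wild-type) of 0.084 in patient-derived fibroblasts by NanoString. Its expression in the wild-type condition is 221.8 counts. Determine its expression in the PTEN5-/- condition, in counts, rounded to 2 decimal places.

18.63

PTEN5-/- expression = 221.8 × 0.084 = 18.63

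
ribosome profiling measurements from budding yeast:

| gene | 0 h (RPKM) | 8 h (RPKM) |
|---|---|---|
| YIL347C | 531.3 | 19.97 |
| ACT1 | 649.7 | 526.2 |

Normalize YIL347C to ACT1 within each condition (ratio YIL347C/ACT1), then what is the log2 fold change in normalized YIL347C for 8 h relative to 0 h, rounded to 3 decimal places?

-4.429

YIL347C/ACT1 (0 h) = 531.3 / 649.7 = 0.81776
YIL347C/ACT1 (8 h) = 19.97 / 526.2 = 0.037951
Fold change = 0.037951 / 0.81776 = 0.0464
log2(0.0464) = -4.4295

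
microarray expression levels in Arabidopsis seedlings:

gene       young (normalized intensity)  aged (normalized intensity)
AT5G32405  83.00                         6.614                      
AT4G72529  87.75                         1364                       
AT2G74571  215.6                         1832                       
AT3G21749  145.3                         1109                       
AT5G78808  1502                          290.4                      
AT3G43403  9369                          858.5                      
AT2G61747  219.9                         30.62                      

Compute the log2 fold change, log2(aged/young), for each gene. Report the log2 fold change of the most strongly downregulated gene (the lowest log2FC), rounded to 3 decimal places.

log2(6.614/83.00) = -3.650  (AT5G32405)
log2(1364/87.75) = 3.958  (AT4G72529)
log2(1832/215.6) = 3.087  (AT2G74571)
log2(1109/145.3) = 2.932  (AT3G21749)
log2(290.4/1502) = -2.371  (AT5G78808)
log2(858.5/9369) = -3.448  (AT3G43403)
log2(30.62/219.9) = -2.844  (AT2G61747)
AT5G32405 is most strongly downregulated.

-3.650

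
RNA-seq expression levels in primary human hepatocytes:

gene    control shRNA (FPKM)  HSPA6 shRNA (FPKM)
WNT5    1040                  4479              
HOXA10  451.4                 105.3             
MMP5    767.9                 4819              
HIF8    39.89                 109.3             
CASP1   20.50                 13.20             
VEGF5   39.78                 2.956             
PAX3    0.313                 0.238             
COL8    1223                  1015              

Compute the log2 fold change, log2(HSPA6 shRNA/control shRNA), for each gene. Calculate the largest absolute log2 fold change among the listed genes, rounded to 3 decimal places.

log2(4479/1040) = 2.107  (WNT5)
log2(105.3/451.4) = -2.100  (HOXA10)
log2(4819/767.9) = 2.650  (MMP5)
log2(109.3/39.89) = 1.454  (HIF8)
log2(13.20/20.50) = -0.635  (CASP1)
log2(2.956/39.78) = -3.750  (VEGF5)
log2(0.238/0.313) = -0.395  (PAX3)
log2(1015/1223) = -0.269  (COL8)
The largest magnitude belongs to VEGF5.

3.750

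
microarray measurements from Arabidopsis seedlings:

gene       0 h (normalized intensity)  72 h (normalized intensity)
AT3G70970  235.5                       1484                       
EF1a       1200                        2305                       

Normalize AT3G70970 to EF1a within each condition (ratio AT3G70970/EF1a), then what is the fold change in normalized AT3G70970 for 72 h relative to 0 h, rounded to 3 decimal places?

AT3G70970/EF1a (0 h) = 235.5 / 1200 = 0.19625
AT3G70970/EF1a (72 h) = 1484 / 2305 = 0.64382
Fold change = 0.64382 / 0.19625 = 3.2806

3.281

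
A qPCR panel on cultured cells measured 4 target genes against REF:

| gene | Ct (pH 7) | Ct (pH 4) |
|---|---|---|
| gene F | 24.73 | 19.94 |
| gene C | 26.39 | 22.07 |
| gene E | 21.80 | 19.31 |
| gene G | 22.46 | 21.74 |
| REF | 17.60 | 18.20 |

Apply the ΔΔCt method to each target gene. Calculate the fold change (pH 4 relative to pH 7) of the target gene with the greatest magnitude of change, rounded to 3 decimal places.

gene F: ΔΔCt = (19.94−18.20) − (24.73−17.60) = 1.74 − 7.13 = -5.39; fold change = 2^5.39 = 41.933
gene C: ΔΔCt = (22.07−18.20) − (26.39−17.60) = 3.87 − 8.79 = -4.92; fold change = 2^4.92 = 30.274
gene E: ΔΔCt = (19.31−18.20) − (21.80−17.60) = 1.11 − 4.20 = -3.09; fold change = 2^3.09 = 8.515
gene G: ΔΔCt = (21.74−18.20) − (22.46−17.60) = 3.54 − 4.86 = -1.32; fold change = 2^1.32 = 2.497
gene F has the largest |ΔΔCt| = 5.39.

41.933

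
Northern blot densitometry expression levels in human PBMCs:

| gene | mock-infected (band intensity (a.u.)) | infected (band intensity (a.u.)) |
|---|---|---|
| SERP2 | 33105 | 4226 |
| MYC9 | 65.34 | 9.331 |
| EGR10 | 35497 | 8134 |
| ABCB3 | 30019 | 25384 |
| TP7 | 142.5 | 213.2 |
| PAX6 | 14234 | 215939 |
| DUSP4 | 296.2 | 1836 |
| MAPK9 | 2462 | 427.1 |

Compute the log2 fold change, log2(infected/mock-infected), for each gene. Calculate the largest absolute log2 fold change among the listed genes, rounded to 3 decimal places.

3.923

log2(4226/33105) = -2.970  (SERP2)
log2(9.331/65.34) = -2.808  (MYC9)
log2(8134/35497) = -2.126  (EGR10)
log2(25384/30019) = -0.242  (ABCB3)
log2(213.2/142.5) = 0.581  (TP7)
log2(215939/14234) = 3.923  (PAX6)
log2(1836/296.2) = 2.632  (DUSP4)
log2(427.1/2462) = -2.527  (MAPK9)
The largest magnitude belongs to PAX6.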